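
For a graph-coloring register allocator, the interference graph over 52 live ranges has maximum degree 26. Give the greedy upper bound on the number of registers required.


Greedy coloring never needs more than (max_degree + 1) colors: when coloring a vertex, at most max_degree neighbors are already colored.
Upper bound = 26 + 1 = 27

27


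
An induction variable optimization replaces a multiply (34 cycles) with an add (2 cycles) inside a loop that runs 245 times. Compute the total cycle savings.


Per-iteration saving = 34 - 2 = 32
Total saved = 245 * 32 = 7840

7840


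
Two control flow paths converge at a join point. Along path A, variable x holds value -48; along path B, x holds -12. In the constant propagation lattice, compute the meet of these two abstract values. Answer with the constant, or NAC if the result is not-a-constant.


Meet operation: if both paths give the same constant, result is that constant; if they differ, result is NAC (not-a-constant).
Path A: -48, Path B: -12 -> differ
Result: not-a-constant -> NAC

NAC


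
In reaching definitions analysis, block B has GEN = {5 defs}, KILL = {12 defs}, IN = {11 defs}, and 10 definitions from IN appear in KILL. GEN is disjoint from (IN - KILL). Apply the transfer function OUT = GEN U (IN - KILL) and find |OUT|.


IN - KILL: 11 - 10 = 1 surviving definitions
OUT = GEN + surviving = 5 + 1 = 6

6


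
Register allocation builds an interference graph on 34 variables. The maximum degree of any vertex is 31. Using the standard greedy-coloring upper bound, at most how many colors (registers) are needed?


Greedy coloring never needs more than (max_degree + 1) colors: when coloring a vertex, at most max_degree neighbors are already colored.
Upper bound = 31 + 1 = 32

32


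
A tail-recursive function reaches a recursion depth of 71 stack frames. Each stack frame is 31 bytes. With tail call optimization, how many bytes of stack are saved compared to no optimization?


Without TCO: 71 * 31 = 2201 bytes
With TCO: reuse 1 frame = 31 bytes
Savings = 2201 - 31 = 2170

2170


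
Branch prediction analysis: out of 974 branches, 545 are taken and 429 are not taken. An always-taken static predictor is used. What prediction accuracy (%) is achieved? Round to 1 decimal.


Predictor: always-taken
Correct predictions = 545
Accuracy = 545 / 974 * 100 = 56.0%

56.0


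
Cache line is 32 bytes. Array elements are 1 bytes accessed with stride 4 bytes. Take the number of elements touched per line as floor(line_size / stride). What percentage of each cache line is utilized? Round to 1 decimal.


Elements per cache line = floor(32 / 4) = 8
Bytes used = 8 * 1 = 8
Utilization = 8 / 32 * 100 = 25.0%

25.0


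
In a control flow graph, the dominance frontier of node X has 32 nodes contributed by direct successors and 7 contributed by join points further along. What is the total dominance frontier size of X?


DF(X) = direct successor contributions + join point contributions
= 32 + 7 = 39

39


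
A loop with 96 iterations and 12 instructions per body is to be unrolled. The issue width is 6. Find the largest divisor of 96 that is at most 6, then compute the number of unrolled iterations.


Largest divisor of 96 <= 6 is 6
New iterations = 96 / 6 = 16

16


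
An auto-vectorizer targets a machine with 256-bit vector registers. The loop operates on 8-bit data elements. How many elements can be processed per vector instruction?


Width = SIMD bits / data type bits
= 256 / 8 = 32

32


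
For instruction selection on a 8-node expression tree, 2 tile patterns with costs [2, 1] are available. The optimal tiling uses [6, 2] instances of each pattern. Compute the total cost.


Total cost = sum(count_i * cost_i)
= 6*2 + 2*1
= 14

14


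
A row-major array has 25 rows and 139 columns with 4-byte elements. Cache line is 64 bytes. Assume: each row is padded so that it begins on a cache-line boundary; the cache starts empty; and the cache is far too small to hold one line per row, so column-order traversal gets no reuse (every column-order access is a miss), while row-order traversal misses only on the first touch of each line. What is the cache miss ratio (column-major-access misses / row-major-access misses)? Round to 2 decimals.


Each row occupies 139 * 4 = 556 bytes and starts on a line boundary, so it spans ceil(556 / 64) = 9 cache lines.
Row-major traversal misses (one per line touched): 25 * ceil(139 * 4 / 64) = 225
Column-major traversal misses (no reuse, every access misses): 25 * 139 = 3475
Ratio = 3475 / 225 = 15.44

15.44


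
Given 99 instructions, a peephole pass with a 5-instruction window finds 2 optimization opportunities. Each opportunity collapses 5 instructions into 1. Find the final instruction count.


Each match removes 4 instructions.
Total removed = 2 * 4 = 8
Remaining = 99 - 8 = 91

91


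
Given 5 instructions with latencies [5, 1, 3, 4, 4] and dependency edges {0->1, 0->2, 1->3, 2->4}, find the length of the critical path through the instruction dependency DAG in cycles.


Compute longest path through dependency graph: dist(Ik) = max over predecessors of dist + latency(Ik).
dist(I0) = latency 5 = 5
dist(I1) = dist(I0) + 1 = 5 + 1 = 6
dist(I2) = dist(I0) + 3 = 5 + 3 = 8
dist(I3) = dist(I1) + 4 = 6 + 4 = 10
dist(I4) = dist(I2) + 4 = 8 + 4 = 12
Critical path = max dist = 12

12


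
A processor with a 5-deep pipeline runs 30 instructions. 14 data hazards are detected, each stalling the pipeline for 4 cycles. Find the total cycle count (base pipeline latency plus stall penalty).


Base cycles = 5 + 30 - 1 = 34
Total stalls = 14 * 4 = 56
Total = 34 + 56 = 90

90


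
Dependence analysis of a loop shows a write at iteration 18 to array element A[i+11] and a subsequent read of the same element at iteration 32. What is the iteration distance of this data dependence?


Distance = read iteration - write iteration
= 32 - 18 = 14

14


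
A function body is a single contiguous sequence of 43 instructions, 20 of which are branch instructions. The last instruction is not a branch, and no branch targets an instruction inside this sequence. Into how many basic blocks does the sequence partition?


With no in-sequence branch targets, the leaders are the first instruction plus the instruction after each branch.
Number of basic blocks = branches + 1
= 20 + 1 = 21

21


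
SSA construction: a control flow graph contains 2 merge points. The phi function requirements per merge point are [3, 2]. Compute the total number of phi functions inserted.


Total phi functions = sum of phi functions at each join node
= 3 + 2 = 5

5


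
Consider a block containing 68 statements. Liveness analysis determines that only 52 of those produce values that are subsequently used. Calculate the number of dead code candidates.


Dead code = total statements - live definitions
= 68 - 52 = 16

16


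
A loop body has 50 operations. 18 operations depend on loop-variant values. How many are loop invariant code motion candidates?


Invariant candidates = total - loop-dependent
= 50 - 18 = 32

32


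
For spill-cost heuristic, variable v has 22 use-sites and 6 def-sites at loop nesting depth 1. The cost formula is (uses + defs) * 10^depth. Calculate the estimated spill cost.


uses + defs = 22 + 6 = 28
10^1 = 10
Spill cost = 28 * 10 = 280

280


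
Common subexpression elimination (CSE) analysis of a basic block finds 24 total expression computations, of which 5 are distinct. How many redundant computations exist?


CSE count = total expressions - unique expressions
= 24 - 5 = 19

19


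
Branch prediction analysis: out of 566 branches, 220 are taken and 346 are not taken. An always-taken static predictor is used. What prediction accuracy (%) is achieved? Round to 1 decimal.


Predictor: always-taken
Correct predictions = 220
Accuracy = 220 / 566 * 100 = 38.9%

38.9


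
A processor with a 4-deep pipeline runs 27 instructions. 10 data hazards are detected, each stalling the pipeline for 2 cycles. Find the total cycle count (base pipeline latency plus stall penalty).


Base cycles = 4 + 27 - 1 = 30
Total stalls = 10 * 2 = 20
Total = 30 + 20 = 50

50


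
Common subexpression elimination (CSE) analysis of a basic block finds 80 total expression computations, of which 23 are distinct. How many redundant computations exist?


CSE count = total expressions - unique expressions
= 80 - 23 = 57

57


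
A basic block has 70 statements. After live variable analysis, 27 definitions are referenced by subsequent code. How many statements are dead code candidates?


Dead code = total statements - live definitions
= 70 - 27 = 43

43


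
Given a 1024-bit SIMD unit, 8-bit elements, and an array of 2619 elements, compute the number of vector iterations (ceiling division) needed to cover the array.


Width = 1024 / 8 = 128 elements per vector op
Iterations = ceil(2619 / 128) = 21

21


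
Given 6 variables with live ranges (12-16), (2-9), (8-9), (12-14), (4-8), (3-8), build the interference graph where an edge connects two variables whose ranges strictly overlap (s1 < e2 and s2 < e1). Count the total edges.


Check all pairs for overlapping intervals.
Two intervals (s1,e1) and (s2,e2) overlap if s1 < e2 and s2 < e1.
v0 (12-16) vs v1..v5: overlaps v3 -> 1
v1 (2-9) vs v2..v5: overlaps v2, v4, v5 -> 3
v2 (8-9) vs v3..v5: overlaps none -> 0
v3 (12-14) vs v4..v5: overlaps none -> 0
v4 (4-8) vs v5: overlaps v5 -> 1
Total overlapping pairs = 1 + 3 + 0 + 0 + 1 = 5

5


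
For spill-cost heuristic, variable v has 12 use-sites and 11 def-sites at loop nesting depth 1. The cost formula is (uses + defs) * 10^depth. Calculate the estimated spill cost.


uses + defs = 12 + 11 = 23
10^1 = 10
Spill cost = 23 * 10 = 230

230


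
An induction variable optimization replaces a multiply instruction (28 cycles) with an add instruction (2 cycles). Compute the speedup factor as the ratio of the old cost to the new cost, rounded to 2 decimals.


Ratio = mult_cost / add_cost = 28 / 2 = 14.0

14.0


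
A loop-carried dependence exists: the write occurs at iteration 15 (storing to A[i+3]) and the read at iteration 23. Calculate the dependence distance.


Distance = read iteration - write iteration
= 23 - 15 = 8

8


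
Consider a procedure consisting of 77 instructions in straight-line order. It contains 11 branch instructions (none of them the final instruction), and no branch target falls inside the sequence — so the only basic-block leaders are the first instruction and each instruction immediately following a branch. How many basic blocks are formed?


With no in-sequence branch targets, the leaders are the first instruction plus the instruction after each branch.
Number of basic blocks = branches + 1
= 11 + 1 = 12

12


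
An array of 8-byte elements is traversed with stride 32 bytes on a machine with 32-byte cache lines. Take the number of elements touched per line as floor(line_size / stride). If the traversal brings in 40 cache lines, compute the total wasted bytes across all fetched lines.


Elements per line = floor(32 / 32) = 1
Bytes used per line = 1 * 8 = 8
Wasted per line = 32 - 8 = 24
Total wasted = 24 * 40 = 960

960


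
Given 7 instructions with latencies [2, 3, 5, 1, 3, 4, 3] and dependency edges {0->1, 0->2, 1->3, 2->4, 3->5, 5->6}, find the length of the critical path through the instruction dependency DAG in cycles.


Compute longest path through dependency graph: dist(Ik) = max over predecessors of dist + latency(Ik).
dist(I0) = latency 2 = 2
dist(I1) = dist(I0) + 3 = 2 + 3 = 5
dist(I2) = dist(I0) + 5 = 2 + 5 = 7
dist(I3) = dist(I1) + 1 = 5 + 1 = 6
dist(I4) = dist(I2) + 3 = 7 + 3 = 10
dist(I5) = dist(I3) + 4 = 6 + 4 = 10
dist(I6) = dist(I5) + 3 = 10 + 3 = 13
Critical path = max dist = 13

13


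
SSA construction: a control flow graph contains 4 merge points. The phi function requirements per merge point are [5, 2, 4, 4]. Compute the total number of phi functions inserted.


Total phi functions = sum of phi functions at each join node
= 5 + 2 + 4 + 4 = 15

15


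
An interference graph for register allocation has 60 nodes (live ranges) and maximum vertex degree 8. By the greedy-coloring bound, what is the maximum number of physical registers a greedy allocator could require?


Greedy coloring never needs more than (max_degree + 1) colors: when coloring a vertex, at most max_degree neighbors are already colored.
Upper bound = 8 + 1 = 9

9


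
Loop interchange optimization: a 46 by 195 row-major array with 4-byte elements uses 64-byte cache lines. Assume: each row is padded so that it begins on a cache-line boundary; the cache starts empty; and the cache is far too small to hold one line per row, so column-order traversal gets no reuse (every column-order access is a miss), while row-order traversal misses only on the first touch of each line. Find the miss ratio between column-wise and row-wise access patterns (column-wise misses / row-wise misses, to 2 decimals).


Each row occupies 195 * 4 = 780 bytes and starts on a line boundary, so it spans ceil(780 / 64) = 13 cache lines.
Row-major traversal misses (one per line touched): 46 * ceil(195 * 4 / 64) = 598
Column-major traversal misses (no reuse, every access misses): 46 * 195 = 8970
Ratio = 8970 / 598 = 15.0

15.0


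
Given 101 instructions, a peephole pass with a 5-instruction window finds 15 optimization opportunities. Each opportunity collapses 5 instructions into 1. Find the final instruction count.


Each match removes 4 instructions.
Total removed = 15 * 4 = 60
Remaining = 101 - 60 = 41

41


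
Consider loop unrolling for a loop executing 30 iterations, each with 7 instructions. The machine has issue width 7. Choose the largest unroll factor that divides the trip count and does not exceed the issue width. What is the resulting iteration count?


Largest divisor of 30 <= 7 is 6
New iterations = 30 / 6 = 5

5


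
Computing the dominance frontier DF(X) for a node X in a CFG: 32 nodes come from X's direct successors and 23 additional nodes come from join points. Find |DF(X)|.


DF(X) = direct successor contributions + join point contributions
= 32 + 23 = 55

55


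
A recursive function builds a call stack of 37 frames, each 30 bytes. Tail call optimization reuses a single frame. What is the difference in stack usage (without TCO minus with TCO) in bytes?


Without TCO: 37 * 30 = 1110 bytes
With TCO: reuse 1 frame = 30 bytes
Savings = 1110 - 30 = 1080

1080


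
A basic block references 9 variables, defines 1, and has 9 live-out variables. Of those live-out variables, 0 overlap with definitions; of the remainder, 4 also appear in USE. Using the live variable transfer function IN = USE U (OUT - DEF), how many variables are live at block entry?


OUT - DEF: 9 - 0 = 9
|IN| = |USE| + |OUT - DEF| - |USE ∩ (OUT - DEF)| = 9 + 9 - 4 = 14

14


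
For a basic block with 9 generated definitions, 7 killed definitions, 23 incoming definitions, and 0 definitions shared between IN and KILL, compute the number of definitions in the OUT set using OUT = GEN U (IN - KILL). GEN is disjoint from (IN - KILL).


IN - KILL: 23 - 0 = 23 surviving definitions
OUT = GEN + surviving = 9 + 23 = 32

32


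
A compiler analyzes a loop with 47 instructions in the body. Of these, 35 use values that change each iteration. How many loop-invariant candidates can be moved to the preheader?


Invariant candidates = total - loop-dependent
= 47 - 35 = 12

12


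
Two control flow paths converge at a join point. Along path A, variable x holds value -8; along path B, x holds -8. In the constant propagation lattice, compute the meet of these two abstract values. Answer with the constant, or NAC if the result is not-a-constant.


Meet operation: if both paths give the same constant, result is that constant; if they differ, result is NAC (not-a-constant).
Path A: -8, Path B: -8 -> equal
Result: constant -> -8

-8


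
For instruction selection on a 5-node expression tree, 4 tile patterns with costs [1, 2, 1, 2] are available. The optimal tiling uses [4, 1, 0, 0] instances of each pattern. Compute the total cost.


Total cost = sum(count_i * cost_i)
= 4*1 + 1*2 + 0*1 + 0*2
= 6

6


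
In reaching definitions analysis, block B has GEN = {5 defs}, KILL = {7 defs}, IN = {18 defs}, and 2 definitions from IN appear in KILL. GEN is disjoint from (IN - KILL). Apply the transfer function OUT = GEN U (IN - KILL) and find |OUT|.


IN - KILL: 18 - 2 = 16 surviving definitions
OUT = GEN + surviving = 5 + 16 = 21

21


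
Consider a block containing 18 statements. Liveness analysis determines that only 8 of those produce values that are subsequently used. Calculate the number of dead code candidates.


Dead code = total statements - live definitions
= 18 - 8 = 10

10


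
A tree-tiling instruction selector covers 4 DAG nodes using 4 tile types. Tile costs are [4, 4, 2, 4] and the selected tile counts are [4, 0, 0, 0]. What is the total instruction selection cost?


Total cost = sum(count_i * cost_i)
= 4*4 + 0*4 + 0*2 + 0*4
= 16

16


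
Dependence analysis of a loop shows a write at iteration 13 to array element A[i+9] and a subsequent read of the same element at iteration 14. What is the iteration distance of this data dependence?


Distance = read iteration - write iteration
= 14 - 13 = 1

1


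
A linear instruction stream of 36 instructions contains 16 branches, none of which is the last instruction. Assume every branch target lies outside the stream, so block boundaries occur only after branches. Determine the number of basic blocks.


With no in-sequence branch targets, the leaders are the first instruction plus the instruction after each branch.
Number of basic blocks = branches + 1
= 16 + 1 = 17

17


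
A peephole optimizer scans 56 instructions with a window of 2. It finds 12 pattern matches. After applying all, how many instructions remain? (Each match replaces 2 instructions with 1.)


Each match removes 1 instructions.
Total removed = 12 * 1 = 12
Remaining = 56 - 12 = 44

44


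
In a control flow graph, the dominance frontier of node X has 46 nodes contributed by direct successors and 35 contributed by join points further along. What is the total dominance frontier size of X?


DF(X) = direct successor contributions + join point contributions
= 46 + 35 = 81

81


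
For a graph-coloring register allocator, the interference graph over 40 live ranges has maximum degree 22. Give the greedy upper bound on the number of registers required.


Greedy coloring never needs more than (max_degree + 1) colors: when coloring a vertex, at most max_degree neighbors are already colored.
Upper bound = 22 + 1 = 23

23


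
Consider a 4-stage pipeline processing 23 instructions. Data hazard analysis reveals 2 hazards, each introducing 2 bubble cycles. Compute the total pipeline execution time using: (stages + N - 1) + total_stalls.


Base cycles = 4 + 23 - 1 = 26
Total stalls = 2 * 2 = 4
Total = 26 + 4 = 30

30


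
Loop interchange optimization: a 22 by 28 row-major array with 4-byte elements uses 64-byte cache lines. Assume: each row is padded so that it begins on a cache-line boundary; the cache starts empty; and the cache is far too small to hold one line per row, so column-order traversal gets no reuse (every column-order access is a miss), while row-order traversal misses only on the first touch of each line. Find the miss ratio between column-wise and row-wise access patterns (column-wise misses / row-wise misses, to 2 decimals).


Each row occupies 28 * 4 = 112 bytes and starts on a line boundary, so it spans ceil(112 / 64) = 2 cache lines.
Row-major traversal misses (one per line touched): 22 * ceil(28 * 4 / 64) = 44
Column-major traversal misses (no reuse, every access misses): 22 * 28 = 616
Ratio = 616 / 44 = 14.0

14.0


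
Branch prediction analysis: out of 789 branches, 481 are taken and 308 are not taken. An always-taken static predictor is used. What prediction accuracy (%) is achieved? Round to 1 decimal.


Predictor: always-taken
Correct predictions = 481
Accuracy = 481 / 789 * 100 = 61.0%

61.0


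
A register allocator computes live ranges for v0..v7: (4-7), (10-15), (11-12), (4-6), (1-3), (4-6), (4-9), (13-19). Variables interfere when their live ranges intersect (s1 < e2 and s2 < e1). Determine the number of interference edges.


Check all pairs for overlapping intervals.
Two intervals (s1,e1) and (s2,e2) overlap if s1 < e2 and s2 < e1.
v0 (4-7) vs v1..v7: overlaps v3, v5, v6 -> 3
v1 (10-15) vs v2..v7: overlaps v2, v7 -> 2
v2 (11-12) vs v3..v7: overlaps none -> 0
v3 (4-6) vs v4..v7: overlaps v5, v6 -> 2
v4 (1-3) vs v5..v7: overlaps none -> 0
v5 (4-6) vs v6..v7: overlaps v6 -> 1
v6 (4-9) vs v7: overlaps none -> 0
Total overlapping pairs = 3 + 2 + 0 + 2 + 0 + 1 + 0 = 8

8


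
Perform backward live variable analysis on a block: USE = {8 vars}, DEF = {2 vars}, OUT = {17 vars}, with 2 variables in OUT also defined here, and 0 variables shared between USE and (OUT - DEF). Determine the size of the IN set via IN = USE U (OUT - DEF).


OUT - DEF: 17 - 2 = 15
|IN| = |USE| + |OUT - DEF| - |USE ∩ (OUT - DEF)| = 8 + 15 - 0 = 23

23


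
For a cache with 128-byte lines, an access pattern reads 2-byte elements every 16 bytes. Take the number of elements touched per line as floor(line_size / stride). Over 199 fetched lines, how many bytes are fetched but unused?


Elements per line = floor(128 / 16) = 8
Bytes used per line = 8 * 2 = 16
Wasted per line = 128 - 16 = 112
Total wasted = 112 * 199 = 22288

22288


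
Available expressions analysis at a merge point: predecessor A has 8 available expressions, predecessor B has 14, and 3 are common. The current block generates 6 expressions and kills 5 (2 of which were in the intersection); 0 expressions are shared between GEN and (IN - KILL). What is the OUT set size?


IN = intersection of predecessors = 3
IN - KILL = 3 - 2 = 1
|OUT| = |GEN| + |IN - KILL| - |GEN ∩ (IN - KILL)| = 6 + 1 - 0 = 7

7


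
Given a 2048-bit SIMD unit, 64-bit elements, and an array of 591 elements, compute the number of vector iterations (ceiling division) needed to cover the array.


Width = 2048 / 64 = 32 elements per vector op
Iterations = ceil(591 / 32) = 19

19


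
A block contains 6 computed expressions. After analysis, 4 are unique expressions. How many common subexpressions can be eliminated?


CSE count = total expressions - unique expressions
= 6 - 4 = 2

2


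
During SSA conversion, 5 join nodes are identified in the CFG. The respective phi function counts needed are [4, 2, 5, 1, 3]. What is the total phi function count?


Total phi functions = sum of phi functions at each join node
= 4 + 2 + 5 + 1 + 3 = 15

15


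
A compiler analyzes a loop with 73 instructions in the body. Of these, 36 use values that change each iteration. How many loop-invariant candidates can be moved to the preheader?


Invariant candidates = total - loop-dependent
= 73 - 36 = 37

37


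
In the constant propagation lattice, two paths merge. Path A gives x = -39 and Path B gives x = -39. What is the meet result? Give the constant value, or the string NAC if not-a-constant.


Meet operation: if both paths give the same constant, result is that constant; if they differ, result is NAC (not-a-constant).
Path A: -39, Path B: -39 -> equal
Result: constant -> -39

-39


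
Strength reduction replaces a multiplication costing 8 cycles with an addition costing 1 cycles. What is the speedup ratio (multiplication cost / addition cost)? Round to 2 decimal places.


Ratio = mult_cost / add_cost = 8 / 1 = 8.0

8.0


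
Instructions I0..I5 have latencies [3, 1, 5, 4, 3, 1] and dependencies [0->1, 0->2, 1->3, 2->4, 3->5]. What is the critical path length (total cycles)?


Compute longest path through dependency graph: dist(Ik) = max over predecessors of dist + latency(Ik).
dist(I0) = latency 3 = 3
dist(I1) = dist(I0) + 1 = 3 + 1 = 4
dist(I2) = dist(I0) + 5 = 3 + 5 = 8
dist(I3) = dist(I1) + 4 = 4 + 4 = 8
dist(I4) = dist(I2) + 3 = 8 + 3 = 11
dist(I5) = dist(I3) + 1 = 8 + 1 = 9
Critical path = max dist = 11

11


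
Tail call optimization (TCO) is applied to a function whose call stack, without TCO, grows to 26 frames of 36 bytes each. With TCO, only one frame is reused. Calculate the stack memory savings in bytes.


Without TCO: 26 * 36 = 936 bytes
With TCO: reuse 1 frame = 36 bytes
Savings = 936 - 36 = 900

900


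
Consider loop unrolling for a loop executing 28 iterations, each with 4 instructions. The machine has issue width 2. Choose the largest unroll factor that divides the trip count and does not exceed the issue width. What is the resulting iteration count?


Largest divisor of 28 <= 2 is 2
New iterations = 28 / 2 = 14

14


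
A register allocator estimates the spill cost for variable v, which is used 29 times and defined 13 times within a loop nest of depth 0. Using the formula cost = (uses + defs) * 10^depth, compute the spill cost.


uses + defs = 29 + 13 = 42
10^0 = 1
Spill cost = 42 * 1 = 42

42


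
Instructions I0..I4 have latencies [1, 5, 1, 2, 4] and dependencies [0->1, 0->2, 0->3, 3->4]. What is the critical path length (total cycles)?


Compute longest path through dependency graph: dist(Ik) = max over predecessors of dist + latency(Ik).
dist(I0) = latency 1 = 1
dist(I1) = dist(I0) + 5 = 1 + 5 = 6
dist(I2) = dist(I0) + 1 = 1 + 1 = 2
dist(I3) = dist(I0) + 2 = 1 + 2 = 3
dist(I4) = dist(I3) + 4 = 3 + 4 = 7
Critical path = max dist = 7

7


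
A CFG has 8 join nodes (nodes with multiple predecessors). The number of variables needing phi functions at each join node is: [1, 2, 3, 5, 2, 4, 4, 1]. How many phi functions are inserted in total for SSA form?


Total phi functions = sum of phi functions at each join node
= 1 + 2 + 3 + 5 + 2 + 4 + 4 + 1 = 22

22


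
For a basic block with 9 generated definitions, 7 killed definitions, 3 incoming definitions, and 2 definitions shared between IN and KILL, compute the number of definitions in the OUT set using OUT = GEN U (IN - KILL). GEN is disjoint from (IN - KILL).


IN - KILL: 3 - 2 = 1 surviving definitions
OUT = GEN + surviving = 9 + 1 = 10

10


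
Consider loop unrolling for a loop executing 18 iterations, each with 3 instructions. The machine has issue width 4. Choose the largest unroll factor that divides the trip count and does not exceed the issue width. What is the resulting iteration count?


Largest divisor of 18 <= 4 is 3
New iterations = 18 / 3 = 6

6


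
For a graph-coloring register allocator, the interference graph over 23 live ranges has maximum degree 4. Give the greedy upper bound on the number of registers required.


Greedy coloring never needs more than (max_degree + 1) colors: when coloring a vertex, at most max_degree neighbors are already colored.
Upper bound = 4 + 1 = 5

5


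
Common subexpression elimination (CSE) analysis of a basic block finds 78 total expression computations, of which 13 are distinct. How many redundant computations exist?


CSE count = total expressions - unique expressions
= 78 - 13 = 65

65


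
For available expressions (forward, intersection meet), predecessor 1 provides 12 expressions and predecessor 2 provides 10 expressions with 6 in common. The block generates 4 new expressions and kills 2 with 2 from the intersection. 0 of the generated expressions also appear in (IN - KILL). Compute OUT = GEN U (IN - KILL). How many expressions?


IN = intersection of predecessors = 6
IN - KILL = 6 - 2 = 4
|OUT| = |GEN| + |IN - KILL| - |GEN ∩ (IN - KILL)| = 4 + 4 - 0 = 8

8


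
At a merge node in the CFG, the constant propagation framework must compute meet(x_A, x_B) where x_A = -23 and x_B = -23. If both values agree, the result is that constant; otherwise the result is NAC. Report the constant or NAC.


Meet operation: if both paths give the same constant, result is that constant; if they differ, result is NAC (not-a-constant).
Path A: -23, Path B: -23 -> equal
Result: constant -> -23

-23


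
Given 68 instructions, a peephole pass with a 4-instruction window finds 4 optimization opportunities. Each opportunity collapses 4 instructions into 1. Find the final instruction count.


Each match removes 3 instructions.
Total removed = 4 * 3 = 12
Remaining = 68 - 12 = 56

56


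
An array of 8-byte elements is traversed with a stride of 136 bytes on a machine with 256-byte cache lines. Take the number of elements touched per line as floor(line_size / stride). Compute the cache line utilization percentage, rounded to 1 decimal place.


Elements per cache line = floor(256 / 136) = 1
Bytes used = 1 * 8 = 8
Utilization = 8 / 256 * 100 = 3.1%

3.1


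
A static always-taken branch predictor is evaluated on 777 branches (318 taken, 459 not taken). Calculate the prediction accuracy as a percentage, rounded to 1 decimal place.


Predictor: always-taken
Correct predictions = 318
Accuracy = 318 / 777 * 100 = 40.9%

40.9


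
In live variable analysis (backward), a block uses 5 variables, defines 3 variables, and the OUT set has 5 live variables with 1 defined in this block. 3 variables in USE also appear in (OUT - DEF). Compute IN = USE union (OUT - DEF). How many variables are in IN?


OUT - DEF: 5 - 1 = 4
|IN| = |USE| + |OUT - DEF| - |USE ∩ (OUT - DEF)| = 5 + 4 - 3 = 6

6


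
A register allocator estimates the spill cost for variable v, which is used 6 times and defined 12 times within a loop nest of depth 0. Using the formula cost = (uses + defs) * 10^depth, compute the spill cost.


uses + defs = 6 + 12 = 18
10^0 = 1
Spill cost = 18 * 1 = 18

18


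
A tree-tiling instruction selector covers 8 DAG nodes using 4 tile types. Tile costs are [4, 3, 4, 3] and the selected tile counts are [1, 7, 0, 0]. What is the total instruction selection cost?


Total cost = sum(count_i * cost_i)
= 1*4 + 7*3 + 0*4 + 0*3
= 25

25


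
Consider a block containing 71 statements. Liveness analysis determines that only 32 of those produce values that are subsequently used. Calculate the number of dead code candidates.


Dead code = total statements - live definitions
= 71 - 32 = 39

39


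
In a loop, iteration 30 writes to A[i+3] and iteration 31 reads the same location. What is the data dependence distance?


Distance = read iteration - write iteration
= 31 - 30 = 1

1


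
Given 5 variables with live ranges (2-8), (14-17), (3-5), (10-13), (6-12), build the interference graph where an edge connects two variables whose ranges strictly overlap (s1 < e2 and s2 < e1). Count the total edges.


Check all pairs for overlapping intervals.
Two intervals (s1,e1) and (s2,e2) overlap if s1 < e2 and s2 < e1.
v0 (2-8) vs v1..v4: overlaps v2, v4 -> 2
v1 (14-17) vs v2..v4: overlaps none -> 0
v2 (3-5) vs v3..v4: overlaps none -> 0
v3 (10-13) vs v4: overlaps v4 -> 1
Total overlapping pairs = 2 + 0 + 0 + 1 = 3

3


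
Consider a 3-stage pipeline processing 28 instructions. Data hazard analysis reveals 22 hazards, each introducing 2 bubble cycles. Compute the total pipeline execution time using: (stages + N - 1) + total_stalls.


Base cycles = 3 + 28 - 1 = 30
Total stalls = 22 * 2 = 44
Total = 30 + 44 = 74

74


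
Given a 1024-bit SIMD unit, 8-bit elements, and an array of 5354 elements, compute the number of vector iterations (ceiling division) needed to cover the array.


Width = 1024 / 8 = 128 elements per vector op
Iterations = ceil(5354 / 128) = 42

42


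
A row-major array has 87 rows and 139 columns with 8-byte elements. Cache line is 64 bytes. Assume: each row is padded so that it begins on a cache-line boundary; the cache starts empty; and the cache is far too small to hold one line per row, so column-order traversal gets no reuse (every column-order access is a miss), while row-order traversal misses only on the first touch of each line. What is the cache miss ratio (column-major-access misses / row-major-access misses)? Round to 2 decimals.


Each row occupies 139 * 8 = 1112 bytes and starts on a line boundary, so it spans ceil(1112 / 64) = 18 cache lines.
Row-major traversal misses (one per line touched): 87 * ceil(139 * 8 / 64) = 1566
Column-major traversal misses (no reuse, every access misses): 87 * 139 = 12093
Ratio = 12093 / 1566 = 7.72

7.72


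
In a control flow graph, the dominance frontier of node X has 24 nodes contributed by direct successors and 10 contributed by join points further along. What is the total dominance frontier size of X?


DF(X) = direct successor contributions + join point contributions
= 24 + 10 = 34

34


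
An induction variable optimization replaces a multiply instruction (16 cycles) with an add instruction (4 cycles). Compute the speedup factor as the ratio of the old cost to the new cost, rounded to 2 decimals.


Ratio = mult_cost / add_cost = 16 / 4 = 4.0

4.0


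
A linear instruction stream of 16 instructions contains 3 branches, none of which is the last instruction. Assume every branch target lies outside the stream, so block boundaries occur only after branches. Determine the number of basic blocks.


With no in-sequence branch targets, the leaders are the first instruction plus the instruction after each branch.
Number of basic blocks = branches + 1
= 3 + 1 = 4

4


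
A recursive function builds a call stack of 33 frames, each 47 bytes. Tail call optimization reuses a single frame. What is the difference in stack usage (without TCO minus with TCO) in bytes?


Without TCO: 33 * 47 = 1551 bytes
With TCO: reuse 1 frame = 47 bytes
Savings = 1551 - 47 = 1504

1504


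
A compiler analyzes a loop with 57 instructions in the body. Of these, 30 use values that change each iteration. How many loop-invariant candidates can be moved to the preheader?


Invariant candidates = total - loop-dependent
= 57 - 30 = 27

27


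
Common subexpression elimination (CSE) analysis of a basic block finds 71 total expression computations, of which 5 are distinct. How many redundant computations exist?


CSE count = total expressions - unique expressions
= 71 - 5 = 66

66


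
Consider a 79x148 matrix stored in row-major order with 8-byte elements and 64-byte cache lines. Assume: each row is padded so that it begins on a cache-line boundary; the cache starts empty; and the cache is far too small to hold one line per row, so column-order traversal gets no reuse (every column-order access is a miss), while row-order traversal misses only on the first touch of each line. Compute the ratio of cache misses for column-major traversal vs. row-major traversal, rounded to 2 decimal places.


Each row occupies 148 * 8 = 1184 bytes and starts on a line boundary, so it spans ceil(1184 / 64) = 19 cache lines.
Row-major traversal misses (one per line touched): 79 * ceil(148 * 8 / 64) = 1501
Column-major traversal misses (no reuse, every access misses): 79 * 148 = 11692
Ratio = 11692 / 1501 = 7.79

7.79


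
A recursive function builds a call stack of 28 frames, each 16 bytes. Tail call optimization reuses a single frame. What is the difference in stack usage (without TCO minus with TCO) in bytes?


Without TCO: 28 * 16 = 448 bytes
With TCO: reuse 1 frame = 16 bytes
Savings = 448 - 16 = 432

432


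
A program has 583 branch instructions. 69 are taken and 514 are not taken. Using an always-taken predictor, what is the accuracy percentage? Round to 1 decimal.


Predictor: always-taken
Correct predictions = 69
Accuracy = 69 / 583 * 100 = 11.8%

11.8


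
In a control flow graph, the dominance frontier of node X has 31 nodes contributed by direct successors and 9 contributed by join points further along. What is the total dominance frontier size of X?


DF(X) = direct successor contributions + join point contributions
= 31 + 9 = 40

40


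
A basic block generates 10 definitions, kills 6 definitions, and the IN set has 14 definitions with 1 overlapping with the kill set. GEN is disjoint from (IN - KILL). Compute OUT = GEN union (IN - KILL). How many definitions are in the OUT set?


IN - KILL: 14 - 1 = 13 surviving definitions
OUT = GEN + surviving = 10 + 13 = 23

23


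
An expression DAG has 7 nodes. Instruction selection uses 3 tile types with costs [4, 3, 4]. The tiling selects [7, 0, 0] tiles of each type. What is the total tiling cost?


Total cost = sum(count_i * cost_i)
= 7*4 + 0*3 + 0*4
= 28

28


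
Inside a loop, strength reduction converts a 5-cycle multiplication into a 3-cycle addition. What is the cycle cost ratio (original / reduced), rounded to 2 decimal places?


Ratio = mult_cost / add_cost = 5 / 3 = 1.67

1.67


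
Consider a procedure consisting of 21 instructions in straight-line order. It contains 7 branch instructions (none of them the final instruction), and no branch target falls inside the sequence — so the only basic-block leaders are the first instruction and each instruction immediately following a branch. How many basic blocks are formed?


With no in-sequence branch targets, the leaders are the first instruction plus the instruction after each branch.
Number of basic blocks = branches + 1
= 7 + 1 = 8

8


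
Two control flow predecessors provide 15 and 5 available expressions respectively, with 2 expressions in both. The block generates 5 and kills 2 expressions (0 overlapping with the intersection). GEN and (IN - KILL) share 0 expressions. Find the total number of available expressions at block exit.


IN = intersection of predecessors = 2
IN - KILL = 2 - 0 = 2
|OUT| = |GEN| + |IN - KILL| - |GEN ∩ (IN - KILL)| = 5 + 2 - 0 = 7

7


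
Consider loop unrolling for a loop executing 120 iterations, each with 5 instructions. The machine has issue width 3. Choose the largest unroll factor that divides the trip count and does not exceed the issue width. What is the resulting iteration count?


Largest divisor of 120 <= 3 is 3
New iterations = 120 / 3 = 40

40


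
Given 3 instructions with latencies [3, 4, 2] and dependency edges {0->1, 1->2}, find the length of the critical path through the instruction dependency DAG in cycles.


Compute longest path through dependency graph: dist(Ik) = max over predecessors of dist + latency(Ik).
dist(I0) = latency 3 = 3
dist(I1) = dist(I0) + 4 = 3 + 4 = 7
dist(I2) = dist(I1) + 2 = 7 + 2 = 9
Critical path = max dist = 9

9


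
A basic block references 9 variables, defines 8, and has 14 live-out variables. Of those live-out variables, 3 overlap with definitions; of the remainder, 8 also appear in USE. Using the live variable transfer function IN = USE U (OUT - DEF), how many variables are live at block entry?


OUT - DEF: 14 - 3 = 11
|IN| = |USE| + |OUT - DEF| - |USE ∩ (OUT - DEF)| = 9 + 11 - 8 = 12

12


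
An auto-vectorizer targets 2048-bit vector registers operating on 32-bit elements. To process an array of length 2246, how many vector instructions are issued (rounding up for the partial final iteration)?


Width = 2048 / 32 = 64 elements per vector op
Iterations = ceil(2246 / 64) = 36

36


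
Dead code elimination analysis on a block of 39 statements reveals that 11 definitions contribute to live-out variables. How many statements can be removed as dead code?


Dead code = total statements - live definitions
= 39 - 11 = 28

28


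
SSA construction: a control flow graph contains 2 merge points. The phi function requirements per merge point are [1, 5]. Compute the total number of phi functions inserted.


Total phi functions = sum of phi functions at each join node
= 1 + 5 = 6

6


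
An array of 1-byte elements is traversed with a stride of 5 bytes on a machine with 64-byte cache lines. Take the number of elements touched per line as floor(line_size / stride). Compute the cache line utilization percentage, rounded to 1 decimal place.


Elements per cache line = floor(64 / 5) = 12
Bytes used = 12 * 1 = 12
Utilization = 12 / 64 * 100 = 18.8%

18.8
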